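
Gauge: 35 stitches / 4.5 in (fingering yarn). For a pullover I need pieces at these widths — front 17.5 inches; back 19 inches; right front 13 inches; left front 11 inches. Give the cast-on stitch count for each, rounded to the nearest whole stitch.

front 136; back 148; right front 101; left front 86.

Rate = 35/4.5 = 7.778 sts per in.
front: 17.5 × 7.778 = 136.11 → 136.
back: 19 × 7.778 = 147.78 → 148.
right front: 13 × 7.778 = 101.11 → 101.
left front: 11 × 7.778 = 85.56 → 86.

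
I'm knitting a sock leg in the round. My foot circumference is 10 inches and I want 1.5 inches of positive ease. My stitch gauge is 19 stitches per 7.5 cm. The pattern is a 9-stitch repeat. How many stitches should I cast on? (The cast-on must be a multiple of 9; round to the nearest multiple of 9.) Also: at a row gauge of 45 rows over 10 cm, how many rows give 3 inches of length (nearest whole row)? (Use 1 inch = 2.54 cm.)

Cast on 72 stitches; work 34 rows.

Finished = 10 + 1.5 = 11.5 inches.
11.5 inches × 2.54 = 29.21 cm.
19/7.5 = 2.533 sts per cm; 29.21 × 2.533 = 74.00 sts.
Nearest multiple of 9 → 72.
3 inches = 7.62 cm; × 4.5 = 34.29 → 34 rows.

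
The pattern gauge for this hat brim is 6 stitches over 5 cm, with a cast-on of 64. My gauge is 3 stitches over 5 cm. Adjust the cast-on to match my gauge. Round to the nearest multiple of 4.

32 stitches.

Scale factor = 3 / 6 = 0.500.
64 × 3 / 6 = 32.00 sts.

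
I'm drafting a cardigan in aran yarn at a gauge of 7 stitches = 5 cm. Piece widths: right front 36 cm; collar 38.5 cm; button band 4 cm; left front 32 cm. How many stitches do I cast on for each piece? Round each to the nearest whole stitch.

Rate = 7/5 = 1.4 sts per cm.
right front: 36 × 1.4 = 50.40 → 50.
collar: 38.5 × 1.4 = 53.90 → 54.
button band: 4 × 1.4 = 5.60 → 6.
left front: 32 × 1.4 = 44.80 → 45.

right front 50; collar 54; button band 6; left front 45.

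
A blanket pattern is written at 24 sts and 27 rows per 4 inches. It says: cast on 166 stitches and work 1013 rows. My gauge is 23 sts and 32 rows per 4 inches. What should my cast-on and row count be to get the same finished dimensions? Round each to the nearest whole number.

Stitches: 166 × 23/24 = 159.08 → 159.
Rows: 1013 × 32/27 = 1200.59 → 1201.

Cast on 159 stitches; work 1201 rows.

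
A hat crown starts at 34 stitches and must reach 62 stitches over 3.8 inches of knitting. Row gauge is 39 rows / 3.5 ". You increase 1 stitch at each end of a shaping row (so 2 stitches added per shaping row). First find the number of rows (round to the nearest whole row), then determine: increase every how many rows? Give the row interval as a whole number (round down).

Increase every 3rd row.

Rows = 3.8 × 11.143 = 42.3 → 42 rows.
Stitches to add: 28 → 14 shaping rows (at 2 st each).
42 / 14 = 3.00 → every 3 rows.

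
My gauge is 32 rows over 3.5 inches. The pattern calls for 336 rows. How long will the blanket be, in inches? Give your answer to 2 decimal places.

32 rows / 3.5 inch = 9.143 rows per inch.
336 / 9.143 = 36.750 inches.

36.75 inches.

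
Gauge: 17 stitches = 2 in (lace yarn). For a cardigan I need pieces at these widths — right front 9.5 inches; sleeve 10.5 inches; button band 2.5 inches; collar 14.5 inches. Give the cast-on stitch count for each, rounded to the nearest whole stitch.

Rate = 17/2 = 8.5 sts per in.
right front: 9.5 × 8.5 = 80.75 → 81.
sleeve: 10.5 × 8.5 = 89.25 → 89.
button band: 2.5 × 8.5 = 21.25 → 21.
collar: 14.5 × 8.5 = 123.25 → 123.

right front 81; sleeve 89; button band 21; collar 123.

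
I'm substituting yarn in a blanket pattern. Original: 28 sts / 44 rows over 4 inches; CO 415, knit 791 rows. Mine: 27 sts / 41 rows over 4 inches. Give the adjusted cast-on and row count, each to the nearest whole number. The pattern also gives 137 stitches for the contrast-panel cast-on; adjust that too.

Stitches: 415 × 27/28 = 400.18 → 400.
Rows: 791 × 41/44 = 737.07 → 737.
contrast-panel cast-on: 137 × 27/28 = 132.11 → 132.

Cast on 400 stitches; work 737 rows; contrast-panel cast-on 132 stitches.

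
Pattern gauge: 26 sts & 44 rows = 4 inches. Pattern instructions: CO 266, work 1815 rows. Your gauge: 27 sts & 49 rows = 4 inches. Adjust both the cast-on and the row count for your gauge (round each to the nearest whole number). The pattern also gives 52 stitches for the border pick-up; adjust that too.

Cast on 276 stitches; work 2021 rows; border pick-up 54 stitches.

Stitches: 266 × 27/26 = 276.23 → 276.
Rows: 1815 × 49/44 = 2021.25 → 2021.
border pick-up: 52 × 27/26 = 54.00 → 54.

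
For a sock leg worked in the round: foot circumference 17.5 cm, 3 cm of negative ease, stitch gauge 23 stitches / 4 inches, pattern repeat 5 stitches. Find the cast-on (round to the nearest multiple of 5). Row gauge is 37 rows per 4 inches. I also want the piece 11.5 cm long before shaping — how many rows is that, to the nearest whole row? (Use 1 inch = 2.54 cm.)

Finished = 17.5 − 3 = 14.5 cm.
14.5 cm × 1/2.54 = 5.71 inches.
23/4 = 5.75 sts per in; 5.71 × 5.75 = 32.82 sts.
Nearest multiple of 5 → 35.
11.5 cm = 4.53 inches; × 9.25 = 41.88 → 42 rows.

Cast on 35 stitches; work 42 rows.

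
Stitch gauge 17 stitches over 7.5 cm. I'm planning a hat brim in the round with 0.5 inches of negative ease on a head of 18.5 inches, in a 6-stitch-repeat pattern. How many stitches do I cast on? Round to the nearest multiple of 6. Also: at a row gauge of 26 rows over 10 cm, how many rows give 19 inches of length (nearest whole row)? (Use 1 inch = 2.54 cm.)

Cast on 102 stitches; work 125 rows.

Finished = 18.5 − 0.5 = 18 inches.
18 inches × 2.54 = 45.72 cm.
17/7.5 = 2.267 sts per cm; 45.72 × 2.267 = 103.63 sts.
Nearest multiple of 6 → 102.
19 inches = 48.26 cm; × 2.6 = 125.48 → 125 rows.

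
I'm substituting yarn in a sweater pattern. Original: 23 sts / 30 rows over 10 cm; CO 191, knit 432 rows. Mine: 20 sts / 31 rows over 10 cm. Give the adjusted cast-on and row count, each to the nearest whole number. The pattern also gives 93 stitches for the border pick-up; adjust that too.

Stitches: 191 × 20/23 = 166.09 → 166.
Rows: 432 × 31/30 = 446.40 → 446.
border pick-up: 93 × 20/23 = 80.87 → 81.

Cast on 166 stitches; work 446 rows; border pick-up 81 stitches.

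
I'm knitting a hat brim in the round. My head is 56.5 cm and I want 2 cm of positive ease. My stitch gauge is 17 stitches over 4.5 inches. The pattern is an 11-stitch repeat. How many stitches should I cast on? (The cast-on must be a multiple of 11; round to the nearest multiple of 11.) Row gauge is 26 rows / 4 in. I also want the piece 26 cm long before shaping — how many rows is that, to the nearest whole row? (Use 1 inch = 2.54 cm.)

Cast on 88 stitches; work 67 rows.

Finished = 56.5 + 2 = 58.5 cm.
58.5 cm × 1/2.54 = 23.03 inches.
17/4.5 = 3.778 sts per in; 23.03 × 3.778 = 87.01 sts.
Nearest multiple of 11 → 88.
26 cm = 10.24 inches; × 6.5 = 66.54 → 67 rows.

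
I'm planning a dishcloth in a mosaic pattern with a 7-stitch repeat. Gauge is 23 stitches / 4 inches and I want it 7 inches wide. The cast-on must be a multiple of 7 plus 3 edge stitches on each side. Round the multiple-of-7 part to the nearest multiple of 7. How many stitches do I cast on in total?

CO 41 sts.

23 / 4 = 5.75 sts per inch.
7 × 5.75 = 40.25 sts.
Less 6 edge sts → 34.25 for the repeat.
Nearest multiple of 7: 35.
Add back 6 edge sts → 41.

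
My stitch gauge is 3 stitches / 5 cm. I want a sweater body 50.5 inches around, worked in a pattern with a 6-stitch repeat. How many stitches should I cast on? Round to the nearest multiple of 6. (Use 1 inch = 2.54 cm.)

50.5 in = 50.5 × 2.54 = 128.27 cm.
3 / 5 = 0.6 sts/cm.
128.27 × 0.6 = 76.96 sts.
→ 78.

78 stitches.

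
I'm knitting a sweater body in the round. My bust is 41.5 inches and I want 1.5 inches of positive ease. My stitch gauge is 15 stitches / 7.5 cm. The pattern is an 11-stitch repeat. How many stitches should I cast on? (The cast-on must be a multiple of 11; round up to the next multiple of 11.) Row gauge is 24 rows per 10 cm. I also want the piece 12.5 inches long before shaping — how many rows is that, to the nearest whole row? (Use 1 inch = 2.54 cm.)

Finished = 41.5 + 1.5 = 43 inches.
43 inches × 2.54 = 109.22 cm.
15/7.5 = 2 sts per cm; 109.22 × 2 = 218.44 sts.
Next multiple of 11 → 220.
12.5 inches = 31.75 cm; × 2.4 = 76.20 → 76 rows.

Cast on 220 stitches; work 76 rows.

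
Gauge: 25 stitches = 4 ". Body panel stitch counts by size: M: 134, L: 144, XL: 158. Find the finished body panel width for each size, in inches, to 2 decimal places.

M 21.44 inches; L 23.04 inches; XL 25.28 inches.

25/4 = 6.25 sts per in.
M: 134 / 6.25 = 21.440 → 21.44 in.
L: 144 / 6.25 = 23.040 → 23.04 in.
XL: 158 / 6.25 = 25.280 → 25.28 in.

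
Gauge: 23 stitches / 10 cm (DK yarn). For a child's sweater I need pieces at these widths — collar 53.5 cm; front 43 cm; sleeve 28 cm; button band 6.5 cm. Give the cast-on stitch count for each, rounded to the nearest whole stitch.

collar 123; front 99; sleeve 64; button band 15.

Rate = 23/10 = 2.3 sts per cm.
collar: 53.5 × 2.3 = 123.05 → 123.
front: 43 × 2.3 = 98.90 → 99.
sleeve: 28 × 2.3 = 64.40 → 64.
button band: 6.5 × 2.3 = 14.95 → 15.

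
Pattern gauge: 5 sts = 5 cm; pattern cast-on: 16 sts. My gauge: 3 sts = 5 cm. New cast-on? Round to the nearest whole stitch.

CO 10 sts.

Scale factor = 3 / 5 = 0.600.
16 × 3 / 5 = 9.60 sts.
→ 10 sts.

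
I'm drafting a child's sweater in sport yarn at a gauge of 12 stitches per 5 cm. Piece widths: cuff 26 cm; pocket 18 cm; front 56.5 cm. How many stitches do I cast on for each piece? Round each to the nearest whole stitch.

cuff 62; pocket 43; front 136.

Rate = 12/5 = 2.4 sts per cm.
cuff: 26 × 2.4 = 62.40 → 62.
pocket: 18 × 2.4 = 43.20 → 43.
front: 56.5 × 2.4 = 135.60 → 136.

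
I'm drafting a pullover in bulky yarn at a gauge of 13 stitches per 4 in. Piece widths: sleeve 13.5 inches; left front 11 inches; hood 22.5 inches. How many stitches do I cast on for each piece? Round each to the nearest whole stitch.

Rate = 13/4 = 3.25 sts per in.
sleeve: 13.5 × 3.25 = 43.88 → 44.
left front: 11 × 3.25 = 35.75 → 36.
hood: 22.5 × 3.25 = 73.12 → 73.

sleeve 44; left front 36; hood 73.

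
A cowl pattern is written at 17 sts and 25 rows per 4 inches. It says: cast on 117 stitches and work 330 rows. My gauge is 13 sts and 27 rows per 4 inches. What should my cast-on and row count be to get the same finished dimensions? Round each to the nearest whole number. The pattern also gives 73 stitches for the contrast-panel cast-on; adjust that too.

Cast on 89 stitches; work 356 rows; contrast-panel cast-on 56 stitches.

Stitches: 117 × 13/17 = 89.47 → 89.
Rows: 330 × 27/25 = 356.40 → 356.
contrast-panel cast-on: 73 × 13/17 = 55.82 → 56.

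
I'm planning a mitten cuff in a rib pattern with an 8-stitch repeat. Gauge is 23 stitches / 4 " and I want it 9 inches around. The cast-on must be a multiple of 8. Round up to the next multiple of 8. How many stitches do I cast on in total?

23 / 4 = 5.75 sts per inch.
9 × 5.75 = 51.75 sts.
Next multiple of 8: 56.

Cast on 56 stitches.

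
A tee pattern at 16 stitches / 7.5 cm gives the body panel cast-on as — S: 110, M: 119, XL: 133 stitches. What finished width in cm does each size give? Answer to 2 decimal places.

16/7.5 = 2.133 sts per cm.
S: 110 / 2.133 = 51.562 → 51.56 cm.
M: 119 / 2.133 = 55.781 → 55.78 cm.
XL: 133 / 2.133 = 62.344 → 62.34 cm.

S 51.56 cm; M 55.78 cm; XL 62.34 cm.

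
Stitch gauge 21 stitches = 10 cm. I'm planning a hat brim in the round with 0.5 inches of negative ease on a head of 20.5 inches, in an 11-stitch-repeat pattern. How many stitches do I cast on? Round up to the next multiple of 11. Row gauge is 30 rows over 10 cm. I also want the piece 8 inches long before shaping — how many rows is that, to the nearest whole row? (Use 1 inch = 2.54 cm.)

Cast on 110 stitches; work 61 rows.

Finished = 20.5 − 0.5 = 20 inches.
20 inches × 2.54 = 50.80 cm.
21/10 = 2.1 sts per cm; 50.80 × 2.1 = 106.68 sts.
Next multiple of 11 → 110.
8 inches = 20.32 cm; × 3 = 60.96 → 61 rows.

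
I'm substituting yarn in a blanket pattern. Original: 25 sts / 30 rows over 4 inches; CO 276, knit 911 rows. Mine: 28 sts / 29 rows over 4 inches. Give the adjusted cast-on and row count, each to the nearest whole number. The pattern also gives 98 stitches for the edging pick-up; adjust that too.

Cast on 309 stitches; work 881 rows; edging pick-up 110 stitches.

Stitches: 276 × 28/25 = 309.12 → 309.
Rows: 911 × 29/30 = 880.63 → 881.
edging pick-up: 98 × 28/25 = 109.76 → 110.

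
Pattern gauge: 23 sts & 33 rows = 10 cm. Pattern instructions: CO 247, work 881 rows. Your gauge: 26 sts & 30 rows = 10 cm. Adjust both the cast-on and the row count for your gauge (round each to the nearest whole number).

Stitches: 247 × 26/23 = 279.22 → 279.
Rows: 881 × 30/33 = 800.91 → 801.

Cast on 279 stitches; work 801 rows.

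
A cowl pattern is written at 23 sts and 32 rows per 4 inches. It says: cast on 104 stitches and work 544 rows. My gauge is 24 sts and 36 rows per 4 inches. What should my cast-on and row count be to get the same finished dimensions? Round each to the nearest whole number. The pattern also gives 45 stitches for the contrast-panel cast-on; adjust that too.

Stitches: 104 × 24/23 = 108.52 → 109.
Rows: 544 × 36/32 = 612.00 → 612.
contrast-panel cast-on: 45 × 24/23 = 46.96 → 47.

Cast on 109 stitches; work 612 rows; contrast-panel cast-on 47 stitches.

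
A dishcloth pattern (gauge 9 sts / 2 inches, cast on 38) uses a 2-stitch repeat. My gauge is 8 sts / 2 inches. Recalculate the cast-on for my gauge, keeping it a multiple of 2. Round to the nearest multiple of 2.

38 × 8 / 9 = 33.78.
Nearest multiple of 2: 34.

CO 34 sts.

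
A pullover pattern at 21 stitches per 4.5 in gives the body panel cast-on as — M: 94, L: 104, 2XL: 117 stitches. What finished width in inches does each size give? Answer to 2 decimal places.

21/4.5 = 4.667 sts per in.
M: 94 / 4.667 = 20.143 → 20.14 in.
L: 104 / 4.667 = 22.286 → 22.29 in.
2XL: 117 / 4.667 = 25.071 → 25.07 in.

M 20.14 inches; L 22.29 inches; 2XL 25.07 inches.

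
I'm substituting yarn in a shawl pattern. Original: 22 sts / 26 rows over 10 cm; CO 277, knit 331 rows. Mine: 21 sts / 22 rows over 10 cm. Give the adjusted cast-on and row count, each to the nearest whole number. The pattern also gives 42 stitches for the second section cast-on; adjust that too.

Cast on 264 stitches; work 280 rows; second section cast-on 40 stitches.

Stitches: 277 × 21/22 = 264.41 → 264.
Rows: 331 × 22/26 = 280.08 → 280.
second section cast-on: 42 × 21/22 = 40.09 → 40.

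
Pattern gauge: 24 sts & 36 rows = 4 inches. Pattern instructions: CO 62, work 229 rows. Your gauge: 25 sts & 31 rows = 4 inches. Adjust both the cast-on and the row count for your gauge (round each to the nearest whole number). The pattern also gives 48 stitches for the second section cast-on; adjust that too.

Stitches: 62 × 25/24 = 64.58 → 65.
Rows: 229 × 31/36 = 197.19 → 197.
second section cast-on: 48 × 25/24 = 50.00 → 50.

Cast on 65 stitches; work 197 rows; second section cast-on 50 stitches.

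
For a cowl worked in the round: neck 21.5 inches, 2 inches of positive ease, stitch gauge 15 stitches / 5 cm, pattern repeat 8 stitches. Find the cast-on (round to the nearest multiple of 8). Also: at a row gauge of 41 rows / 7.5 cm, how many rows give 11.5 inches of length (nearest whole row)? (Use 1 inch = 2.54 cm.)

Finished = 21.5 + 2 = 23.5 inches.
23.5 inches × 2.54 = 59.69 cm.
15/5 = 3 sts per cm; 59.69 × 3 = 179.07 sts.
Nearest multiple of 8 → 176.
11.5 inches = 29.21 cm; × 5.467 = 159.68 → 160 rows.

Cast on 176 stitches; work 160 rows.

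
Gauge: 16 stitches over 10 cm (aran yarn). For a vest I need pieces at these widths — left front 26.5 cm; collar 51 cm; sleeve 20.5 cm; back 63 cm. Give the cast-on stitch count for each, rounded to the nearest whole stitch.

Rate = 16/10 = 1.6 sts per cm.
left front: 26.5 × 1.6 = 42.40 → 42.
collar: 51 × 1.6 = 81.60 → 82.
sleeve: 20.5 × 1.6 = 32.80 → 33.
back: 63 × 1.6 = 100.80 → 101.

left front 42; collar 82; sleeve 33; back 101.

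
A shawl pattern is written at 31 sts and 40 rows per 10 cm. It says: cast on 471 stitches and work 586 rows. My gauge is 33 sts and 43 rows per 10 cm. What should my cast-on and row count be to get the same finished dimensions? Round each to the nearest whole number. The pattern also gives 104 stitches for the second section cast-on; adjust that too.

Cast on 501 stitches; work 630 rows; second section cast-on 111 stitches.

Stitches: 471 × 33/31 = 501.39 → 501.
Rows: 586 × 43/40 = 629.95 → 630.
second section cast-on: 104 × 33/31 = 110.71 → 111.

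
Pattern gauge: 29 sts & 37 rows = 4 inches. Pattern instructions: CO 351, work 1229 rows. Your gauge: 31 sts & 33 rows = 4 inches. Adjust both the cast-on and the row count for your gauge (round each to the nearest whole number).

Cast on 375 stitches; work 1096 rows.

Stitches: 351 × 31/29 = 375.21 → 375.
Rows: 1229 × 33/37 = 1096.14 → 1096.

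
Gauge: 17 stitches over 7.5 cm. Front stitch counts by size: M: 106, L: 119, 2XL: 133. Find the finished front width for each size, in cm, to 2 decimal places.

M 46.76 cm; L 52.50 cm; 2XL 58.68 cm.

17/7.5 = 2.267 sts per cm.
M: 106 / 2.267 = 46.765 → 46.76 cm.
L: 119 / 2.267 = 52.500 → 52.50 cm.
2XL: 133 / 2.267 = 58.676 → 58.68 cm.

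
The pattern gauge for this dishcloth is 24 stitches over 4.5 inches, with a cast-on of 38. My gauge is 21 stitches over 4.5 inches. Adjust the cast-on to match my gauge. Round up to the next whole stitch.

Scale factor = 21 / 24 = 0.875.
38 × 21 / 24 = 33.25 sts.
→ 34 sts.

CO 34 sts.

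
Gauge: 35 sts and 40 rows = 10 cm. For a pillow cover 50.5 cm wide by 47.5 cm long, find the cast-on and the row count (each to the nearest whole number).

Stitch gauge = 35/10 = 3.5 sts/cm; 50.5 × 3.5 = 176.75 → 177 sts.
Row gauge = 40/10 = 4 rows/cm; 47.5 × 4 = 190.00 → 190 rows.

Cast on 177 stitches and work 190 rows.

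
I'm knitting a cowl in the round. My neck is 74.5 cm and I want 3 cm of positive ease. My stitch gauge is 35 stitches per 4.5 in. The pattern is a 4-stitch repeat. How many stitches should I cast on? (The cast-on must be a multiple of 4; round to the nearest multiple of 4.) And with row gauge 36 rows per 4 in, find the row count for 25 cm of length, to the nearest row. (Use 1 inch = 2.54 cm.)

Finished = 74.5 + 3 = 77.5 cm.
77.5 cm × 1/2.54 = 30.51 inches.
35/4.5 = 7.778 sts per in; 30.51 × 7.778 = 237.31 sts.
Nearest multiple of 4 → 236.
25 cm = 9.84 inches; × 9 = 88.58 → 89 rows.

Cast on 236 stitches; work 89 rows.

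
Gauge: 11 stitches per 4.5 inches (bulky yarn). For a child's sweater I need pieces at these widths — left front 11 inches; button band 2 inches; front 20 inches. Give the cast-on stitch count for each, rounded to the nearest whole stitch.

left front 27; button band 5; front 49.

Rate = 11/4.5 = 2.444 sts per in.
left front: 11 × 2.444 = 26.89 → 27.
button band: 2 × 2.444 = 4.89 → 5.
front: 20 × 2.444 = 48.89 → 49.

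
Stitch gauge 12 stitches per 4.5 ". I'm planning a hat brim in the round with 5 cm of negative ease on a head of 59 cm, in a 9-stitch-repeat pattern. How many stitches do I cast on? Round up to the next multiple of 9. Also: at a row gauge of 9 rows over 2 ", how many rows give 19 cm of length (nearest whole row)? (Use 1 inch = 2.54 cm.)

Cast on 63 stitches; work 34 rows.

Finished = 59 − 5 = 54 cm.
54 cm × 1/2.54 = 21.26 inches.
12/4.5 = 2.667 sts per in; 21.26 × 2.667 = 56.69 sts.
Next multiple of 9 → 63.
19 cm = 7.48 inches; × 4.5 = 33.66 → 34 rows.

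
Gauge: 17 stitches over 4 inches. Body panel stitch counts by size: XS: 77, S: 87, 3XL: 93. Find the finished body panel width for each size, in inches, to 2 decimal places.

17/4 = 4.25 sts per in.
XS: 77 / 4.25 = 18.118 → 18.12 in.
S: 87 / 4.25 = 20.471 → 20.47 in.
3XL: 93 / 4.25 = 21.882 → 21.88 in.

XS 18.12 inches; S 20.47 inches; 3XL 21.88 inches.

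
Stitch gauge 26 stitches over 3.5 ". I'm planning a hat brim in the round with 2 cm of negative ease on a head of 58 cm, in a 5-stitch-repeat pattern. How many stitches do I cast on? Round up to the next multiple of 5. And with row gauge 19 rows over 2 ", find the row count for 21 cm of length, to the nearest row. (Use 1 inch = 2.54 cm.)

Finished = 58 − 2 = 56 cm.
56 cm × 1/2.54 = 22.05 inches.
26/3.5 = 7.429 sts per in; 22.05 × 7.429 = 163.78 sts.
Next multiple of 5 → 165.
21 cm = 8.27 inches; × 9.5 = 78.54 → 79 rows.

Cast on 165 stitches; work 79 rows.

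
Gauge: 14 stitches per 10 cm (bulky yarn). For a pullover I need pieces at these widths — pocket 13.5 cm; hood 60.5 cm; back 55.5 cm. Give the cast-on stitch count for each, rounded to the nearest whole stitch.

pocket 19; hood 85; back 78.

Rate = 14/10 = 1.4 sts per cm.
pocket: 13.5 × 1.4 = 18.90 → 19.
hood: 60.5 × 1.4 = 84.70 → 85.
back: 55.5 × 1.4 = 77.70 → 78.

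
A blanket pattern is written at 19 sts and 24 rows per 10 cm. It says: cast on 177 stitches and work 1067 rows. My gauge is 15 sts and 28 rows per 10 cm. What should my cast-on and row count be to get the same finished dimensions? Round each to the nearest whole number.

Cast on 140 stitches; work 1245 rows.

Stitches: 177 × 15/19 = 139.74 → 140.
Rows: 1067 × 28/24 = 1244.83 → 1245.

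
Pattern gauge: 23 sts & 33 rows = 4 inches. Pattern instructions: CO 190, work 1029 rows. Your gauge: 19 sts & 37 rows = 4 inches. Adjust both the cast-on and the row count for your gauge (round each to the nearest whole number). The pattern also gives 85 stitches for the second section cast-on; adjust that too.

Stitches: 190 × 19/23 = 156.96 → 157.
Rows: 1029 × 37/33 = 1153.73 → 1154.
second section cast-on: 85 × 19/23 = 70.22 → 70.

Cast on 157 stitches; work 1154 rows; second section cast-on 70 stitches.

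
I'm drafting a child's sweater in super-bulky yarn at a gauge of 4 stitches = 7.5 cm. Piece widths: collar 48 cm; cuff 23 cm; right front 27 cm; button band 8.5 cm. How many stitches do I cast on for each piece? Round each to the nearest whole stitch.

collar 26; cuff 12; right front 14; button band 5.

Rate = 4/7.5 = 0.533 sts per cm.
collar: 48 × 0.533 = 25.60 → 26.
cuff: 23 × 0.533 = 12.27 → 12.
right front: 27 × 0.533 = 14.40 → 14.
button band: 8.5 × 0.533 = 4.53 → 5.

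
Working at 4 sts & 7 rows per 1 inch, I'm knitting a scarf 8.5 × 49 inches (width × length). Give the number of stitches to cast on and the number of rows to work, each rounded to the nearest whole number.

Cast on 34 stitches and work 343 rows.

Stitch gauge = 4/1 = 4 sts/in; 8.5 × 4 = 34.00 → 34 sts.
Row gauge = 7/1 = 7 rows/in; 49 × 7 = 343.00 → 343 rows.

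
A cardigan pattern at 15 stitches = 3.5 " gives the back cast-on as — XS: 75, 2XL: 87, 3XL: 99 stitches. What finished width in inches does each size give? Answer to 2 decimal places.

XS 17.50 inches; 2XL 20.30 inches; 3XL 23.10 inches.

15/3.5 = 4.286 sts per in.
XS: 75 / 4.286 = 17.500 → 17.50 in.
2XL: 87 / 4.286 = 20.300 → 20.30 in.
3XL: 99 / 4.286 = 23.100 → 23.10 in.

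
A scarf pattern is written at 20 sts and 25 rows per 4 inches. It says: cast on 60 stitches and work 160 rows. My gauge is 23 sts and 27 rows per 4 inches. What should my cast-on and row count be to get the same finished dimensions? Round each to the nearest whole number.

Cast on 69 stitches; work 173 rows.

Stitches: 60 × 23/20 = 69.00 → 69.
Rows: 160 × 27/25 = 172.80 → 173.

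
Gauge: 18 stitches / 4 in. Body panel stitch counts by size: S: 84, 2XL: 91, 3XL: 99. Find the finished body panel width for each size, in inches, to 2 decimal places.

S 18.67 inches; 2XL 20.22 inches; 3XL 22.00 inches.

18/4 = 4.5 sts per in.
S: 84 / 4.5 = 18.667 → 18.67 in.
2XL: 91 / 4.5 = 20.222 → 20.22 in.
3XL: 99 / 4.5 = 22.000 → 22.00 in.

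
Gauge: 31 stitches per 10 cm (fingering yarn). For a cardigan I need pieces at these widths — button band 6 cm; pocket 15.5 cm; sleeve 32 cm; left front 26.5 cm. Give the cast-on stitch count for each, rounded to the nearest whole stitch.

button band 19; pocket 48; sleeve 99; left front 82.

Rate = 31/10 = 3.1 sts per cm.
button band: 6 × 3.1 = 18.60 → 19.
pocket: 15.5 × 3.1 = 48.05 → 48.
sleeve: 32 × 3.1 = 99.20 → 99.
left front: 26.5 × 3.1 = 82.15 → 82.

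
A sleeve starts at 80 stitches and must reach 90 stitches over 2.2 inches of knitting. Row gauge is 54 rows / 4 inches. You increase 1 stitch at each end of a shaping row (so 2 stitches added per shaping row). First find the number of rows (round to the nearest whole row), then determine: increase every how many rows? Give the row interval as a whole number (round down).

Increase every 6th row.

Rows = 2.2 × 13.5 = 29.7 → 30 rows.
Stitches to add: 10 → 5 shaping rows (at 2 st each).
30 / 5 = 6.00 → every 6 rows.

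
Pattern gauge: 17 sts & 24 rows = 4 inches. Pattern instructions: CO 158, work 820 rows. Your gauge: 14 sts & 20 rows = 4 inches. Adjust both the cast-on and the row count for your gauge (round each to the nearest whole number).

Cast on 130 stitches; work 683 rows.

Stitches: 158 × 14/17 = 130.12 → 130.
Rows: 820 × 20/24 = 683.33 → 683.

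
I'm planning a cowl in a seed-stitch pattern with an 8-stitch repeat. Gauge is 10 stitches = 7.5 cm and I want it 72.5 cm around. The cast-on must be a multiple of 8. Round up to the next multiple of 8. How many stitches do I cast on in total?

10 / 7.5 = 1.333 sts per cm.
72.5 × 1.333 = 96.67 sts.
Next multiple of 8: 104.

CO 104 sts.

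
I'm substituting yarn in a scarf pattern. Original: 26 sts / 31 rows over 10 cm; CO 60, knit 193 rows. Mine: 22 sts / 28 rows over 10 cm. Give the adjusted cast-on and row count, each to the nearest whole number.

Stitches: 60 × 22/26 = 50.77 → 51.
Rows: 193 × 28/31 = 174.32 → 174.

Cast on 51 stitches; work 174 rows.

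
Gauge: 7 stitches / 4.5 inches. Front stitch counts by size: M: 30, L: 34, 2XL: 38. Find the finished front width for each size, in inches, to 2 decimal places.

M 19.29 inches; L 21.86 inches; 2XL 24.43 inches.

7/4.5 = 1.556 sts per in.
M: 30 / 1.556 = 19.286 → 19.29 in.
L: 34 / 1.556 = 21.857 → 21.86 in.
2XL: 38 / 1.556 = 24.429 → 24.43 in.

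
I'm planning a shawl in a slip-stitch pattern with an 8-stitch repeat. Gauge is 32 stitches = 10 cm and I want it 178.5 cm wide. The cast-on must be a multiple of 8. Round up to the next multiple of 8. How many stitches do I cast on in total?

CO 576 sts.

32 / 10 = 3.2 sts per cm.
178.5 × 3.2 = 571.20 sts.
Next multiple of 8: 576.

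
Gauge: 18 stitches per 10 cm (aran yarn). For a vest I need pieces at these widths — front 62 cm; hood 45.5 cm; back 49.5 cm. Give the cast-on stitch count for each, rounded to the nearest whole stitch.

Rate = 18/10 = 1.8 sts per cm.
front: 62 × 1.8 = 111.60 → 112.
hood: 45.5 × 1.8 = 81.90 → 82.
back: 49.5 × 1.8 = 89.10 → 89.

front 112; hood 82; back 89.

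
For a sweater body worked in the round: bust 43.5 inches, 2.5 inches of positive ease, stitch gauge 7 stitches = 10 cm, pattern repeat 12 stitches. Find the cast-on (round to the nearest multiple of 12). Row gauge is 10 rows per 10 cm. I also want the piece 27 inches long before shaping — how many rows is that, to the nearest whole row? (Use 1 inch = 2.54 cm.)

Cast on 84 stitches; work 69 rows.

Finished = 43.5 + 2.5 = 46 inches.
46 inches × 2.54 = 116.84 cm.
7/10 = 0.7 sts per cm; 116.84 × 0.7 = 81.79 sts.
Nearest multiple of 12 → 84.
27 inches = 68.58 cm; × 1 = 68.58 → 69 rows.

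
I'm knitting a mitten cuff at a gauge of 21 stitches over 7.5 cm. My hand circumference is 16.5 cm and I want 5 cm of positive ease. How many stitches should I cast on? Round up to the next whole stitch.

Finished = 16.5 + 5 = 21.5 cm.
21 / 7.5 = 2.8 sts per cm.
21.50 × 2.8 = 60.20 sts.
→ 61 sts.

CO 61 sts.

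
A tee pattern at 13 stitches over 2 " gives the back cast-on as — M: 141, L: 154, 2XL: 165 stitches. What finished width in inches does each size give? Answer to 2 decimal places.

13/2 = 6.5 sts per in.
M: 141 / 6.5 = 21.692 → 21.69 in.
L: 154 / 6.5 = 23.692 → 23.69 in.
2XL: 165 / 6.5 = 25.385 → 25.38 in.

M 21.69 inches; L 23.69 inches; 2XL 25.38 inches.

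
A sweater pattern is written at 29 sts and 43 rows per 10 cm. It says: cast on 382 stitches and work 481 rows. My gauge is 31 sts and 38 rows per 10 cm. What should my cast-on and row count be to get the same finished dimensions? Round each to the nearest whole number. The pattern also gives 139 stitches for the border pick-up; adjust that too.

Cast on 408 stitches; work 425 rows; border pick-up 149 stitches.

Stitches: 382 × 31/29 = 408.34 → 408.
Rows: 481 × 38/43 = 425.07 → 425.
border pick-up: 139 × 31/29 = 148.59 → 149.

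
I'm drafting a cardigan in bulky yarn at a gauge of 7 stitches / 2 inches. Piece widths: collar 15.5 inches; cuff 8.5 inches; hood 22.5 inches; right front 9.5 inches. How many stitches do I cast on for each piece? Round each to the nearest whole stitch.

Rate = 7/2 = 3.5 sts per in.
collar: 15.5 × 3.5 = 54.25 → 54.
cuff: 8.5 × 3.5 = 29.75 → 30.
hood: 22.5 × 3.5 = 78.75 → 79.
right front: 9.5 × 3.5 = 33.25 → 33.

collar 54; cuff 30; hood 79; right front 33.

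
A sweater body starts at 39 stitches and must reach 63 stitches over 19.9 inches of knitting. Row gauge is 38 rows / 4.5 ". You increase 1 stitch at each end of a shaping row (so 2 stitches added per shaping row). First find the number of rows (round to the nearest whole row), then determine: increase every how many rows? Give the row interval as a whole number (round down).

Increase every 14th row.

Rows = 19.9 × 8.444 = 168.0 → 168 rows.
Stitches to add: 24 → 12 shaping rows (at 2 st each).
168 / 12 = 14.00 → every 14 rows.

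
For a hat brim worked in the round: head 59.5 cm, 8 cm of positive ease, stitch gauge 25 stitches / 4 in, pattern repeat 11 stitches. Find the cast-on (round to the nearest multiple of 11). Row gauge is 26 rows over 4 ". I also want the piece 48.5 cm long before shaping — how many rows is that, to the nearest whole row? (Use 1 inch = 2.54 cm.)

Cast on 165 stitches; work 124 rows.

Finished = 59.5 + 8 = 67.5 cm.
67.5 cm × 1/2.54 = 26.57 inches.
25/4 = 6.25 sts per in; 26.57 × 6.25 = 166.09 sts.
Nearest multiple of 11 → 165.
48.5 cm = 19.09 inches; × 6.5 = 124.11 → 124 rows.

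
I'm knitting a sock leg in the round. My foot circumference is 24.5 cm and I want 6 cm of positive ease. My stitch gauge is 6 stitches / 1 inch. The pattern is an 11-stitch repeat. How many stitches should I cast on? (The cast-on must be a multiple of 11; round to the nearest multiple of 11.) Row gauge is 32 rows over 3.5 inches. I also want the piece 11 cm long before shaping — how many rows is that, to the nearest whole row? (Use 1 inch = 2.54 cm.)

Cast on 77 stitches; work 40 rows.

Finished = 24.5 + 6 = 30.5 cm.
30.5 cm × 1/2.54 = 12.01 inches.
6/1 = 6 sts per in; 12.01 × 6 = 72.05 sts.
Nearest multiple of 11 → 77.
11 cm = 4.33 inches; × 9.143 = 39.60 → 40 rows.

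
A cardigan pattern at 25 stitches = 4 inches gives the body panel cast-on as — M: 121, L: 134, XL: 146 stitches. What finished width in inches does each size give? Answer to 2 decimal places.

25/4 = 6.25 sts per in.
M: 121 / 6.25 = 19.360 → 19.36 in.
L: 134 / 6.25 = 21.440 → 21.44 in.
XL: 146 / 6.25 = 23.360 → 23.36 in.

M 19.36 inches; L 21.44 inches; XL 23.36 inches.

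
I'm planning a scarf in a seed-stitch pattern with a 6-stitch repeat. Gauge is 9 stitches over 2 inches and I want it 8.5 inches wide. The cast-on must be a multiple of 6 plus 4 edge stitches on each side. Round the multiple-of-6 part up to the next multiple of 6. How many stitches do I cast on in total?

9 / 2 = 4.5 sts per inch.
8.5 × 4.5 = 38.25 sts.
Less 8 edge sts → 30.25 for the repeat.
Next multiple of 6: 36.
Add back 8 edge sts → 44.

Cast on 44 stitches.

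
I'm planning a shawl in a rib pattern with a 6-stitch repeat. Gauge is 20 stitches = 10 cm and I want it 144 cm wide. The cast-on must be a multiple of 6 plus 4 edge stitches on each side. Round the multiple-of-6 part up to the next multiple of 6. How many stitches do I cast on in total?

Cast on 290 stitches.

20 / 10 = 2 sts per cm.
144 × 2 = 288.00 sts.
Less 8 edge sts → 280.00 for the repeat.
Next multiple of 6: 282.
Add back 8 edge sts → 290.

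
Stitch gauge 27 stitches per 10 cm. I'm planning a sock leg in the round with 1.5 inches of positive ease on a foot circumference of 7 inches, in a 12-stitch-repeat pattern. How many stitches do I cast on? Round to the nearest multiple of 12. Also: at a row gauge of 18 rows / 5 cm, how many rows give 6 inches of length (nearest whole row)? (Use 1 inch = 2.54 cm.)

Finished = 7 + 1.5 = 8.5 inches.
8.5 inches × 2.54 = 21.59 cm.
27/10 = 2.7 sts per cm; 21.59 × 2.7 = 58.29 sts.
Nearest multiple of 12 → 60.
6 inches = 15.24 cm; × 3.6 = 54.86 → 55 rows.

Cast on 60 stitches; work 55 rows.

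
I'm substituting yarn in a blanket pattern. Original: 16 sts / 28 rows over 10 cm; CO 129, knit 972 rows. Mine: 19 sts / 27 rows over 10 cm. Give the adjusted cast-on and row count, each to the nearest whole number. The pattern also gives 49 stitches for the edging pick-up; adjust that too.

Stitches: 129 × 19/16 = 153.19 → 153.
Rows: 972 × 27/28 = 937.29 → 937.
edging pick-up: 49 × 19/16 = 58.19 → 58.

Cast on 153 stitches; work 937 rows; edging pick-up 58 stitches.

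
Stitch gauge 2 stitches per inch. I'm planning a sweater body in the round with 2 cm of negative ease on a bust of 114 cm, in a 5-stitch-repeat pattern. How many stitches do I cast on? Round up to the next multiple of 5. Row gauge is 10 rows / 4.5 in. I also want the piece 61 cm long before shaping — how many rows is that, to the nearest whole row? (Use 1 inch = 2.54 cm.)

Cast on 90 stitches; work 53 rows.

Finished = 114 − 2 = 112 cm.
112 cm × 1/2.54 = 44.09 inches.
2/1 = 2 sts per in; 44.09 × 2 = 88.19 sts.
Next multiple of 5 → 90.
61 cm = 24.02 inches; × 2.222 = 53.37 → 53 rows.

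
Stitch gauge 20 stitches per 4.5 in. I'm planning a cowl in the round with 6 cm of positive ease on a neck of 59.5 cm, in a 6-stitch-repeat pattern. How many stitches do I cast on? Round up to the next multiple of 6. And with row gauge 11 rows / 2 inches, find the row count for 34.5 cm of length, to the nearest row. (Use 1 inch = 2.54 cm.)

Cast on 120 stitches; work 75 rows.

Finished = 59.5 + 6 = 65.5 cm.
65.5 cm × 1/2.54 = 25.79 inches.
20/4.5 = 4.444 sts per in; 25.79 × 4.444 = 114.61 sts.
Next multiple of 6 → 120.
34.5 cm = 13.58 inches; × 5.5 = 74.70 → 75 rows.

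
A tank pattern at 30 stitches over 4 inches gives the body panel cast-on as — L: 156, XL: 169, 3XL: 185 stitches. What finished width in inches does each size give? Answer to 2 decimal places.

30/4 = 7.5 sts per in.
L: 156 / 7.5 = 20.800 → 20.80 in.
XL: 169 / 7.5 = 22.533 → 22.53 in.
3XL: 185 / 7.5 = 24.667 → 24.67 in.

L 20.80 inches; XL 22.53 inches; 3XL 24.67 inches.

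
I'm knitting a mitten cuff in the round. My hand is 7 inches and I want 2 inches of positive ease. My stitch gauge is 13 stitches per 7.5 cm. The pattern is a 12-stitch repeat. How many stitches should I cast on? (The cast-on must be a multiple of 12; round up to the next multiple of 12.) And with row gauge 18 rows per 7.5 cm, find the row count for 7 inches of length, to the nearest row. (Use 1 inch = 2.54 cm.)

Cast on 48 stitches; work 43 rows.

Finished = 7 + 2 = 9 inches.
9 inches × 2.54 = 22.86 cm.
13/7.5 = 1.733 sts per cm; 22.86 × 1.733 = 39.62 sts.
Next multiple of 12 → 48.
7 inches = 17.78 cm; × 2.4 = 42.67 → 43 rows.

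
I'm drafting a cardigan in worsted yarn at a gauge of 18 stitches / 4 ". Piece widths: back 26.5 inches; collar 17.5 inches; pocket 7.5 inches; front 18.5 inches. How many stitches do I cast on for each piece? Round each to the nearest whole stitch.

Rate = 18/4 = 4.5 sts per in.
back: 26.5 × 4.5 = 119.25 → 119.
collar: 17.5 × 4.5 = 78.75 → 79.
pocket: 7.5 × 4.5 = 33.75 → 34.
front: 18.5 × 4.5 = 83.25 → 83.

back 119; collar 79; pocket 34; front 83.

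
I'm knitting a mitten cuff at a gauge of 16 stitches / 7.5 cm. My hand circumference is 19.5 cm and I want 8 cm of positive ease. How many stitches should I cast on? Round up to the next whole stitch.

Finished = 19.5 + 8 = 27.5 cm.
16 / 7.5 = 2.133 sts per cm.
27.50 × 2.133 = 58.67 sts.
→ 59 sts.

Cast on 59 stitches.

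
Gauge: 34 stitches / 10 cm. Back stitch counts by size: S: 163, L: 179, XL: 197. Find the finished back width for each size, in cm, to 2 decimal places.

S 47.94 cm; L 52.65 cm; XL 57.94 cm.

34/10 = 3.4 sts per cm.
S: 163 / 3.4 = 47.941 → 47.94 cm.
L: 179 / 3.4 = 52.647 → 52.65 cm.
XL: 197 / 3.4 = 57.941 → 57.94 cm.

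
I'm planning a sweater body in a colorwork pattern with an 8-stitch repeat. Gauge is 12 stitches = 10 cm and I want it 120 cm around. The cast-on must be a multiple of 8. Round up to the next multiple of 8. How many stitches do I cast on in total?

12 / 10 = 1.2 sts per cm.
120 × 1.2 = 144.00 sts.
Next multiple of 8: 144.

144 stitches.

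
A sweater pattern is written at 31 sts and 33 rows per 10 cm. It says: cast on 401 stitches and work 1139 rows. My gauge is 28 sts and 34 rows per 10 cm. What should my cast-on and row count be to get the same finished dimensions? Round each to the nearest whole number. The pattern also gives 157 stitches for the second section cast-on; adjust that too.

Cast on 362 stitches; work 1174 rows; second section cast-on 142 stitches.

Stitches: 401 × 28/31 = 362.19 → 362.
Rows: 1139 × 34/33 = 1173.52 → 1174.
second section cast-on: 157 × 28/31 = 141.81 → 142.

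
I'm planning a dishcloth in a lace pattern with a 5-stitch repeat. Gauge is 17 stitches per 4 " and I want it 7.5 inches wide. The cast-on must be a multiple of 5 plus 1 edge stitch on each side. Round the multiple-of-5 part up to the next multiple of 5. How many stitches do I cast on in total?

Cast on 32 stitches.

17 / 4 = 4.25 sts per inch.
7.5 × 4.25 = 31.88 sts.
Less 2 edge sts → 29.88 for the repeat.
Next multiple of 5: 30.
Add back 2 edge sts → 32.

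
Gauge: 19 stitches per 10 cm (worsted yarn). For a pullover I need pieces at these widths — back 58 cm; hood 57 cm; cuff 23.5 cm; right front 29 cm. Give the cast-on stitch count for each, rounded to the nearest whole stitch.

back 110; hood 108; cuff 45; right front 55.

Rate = 19/10 = 1.9 sts per cm.
back: 58 × 1.9 = 110.20 → 110.
hood: 57 × 1.9 = 108.30 → 108.
cuff: 23.5 × 1.9 = 44.65 → 45.
right front: 29 × 1.9 = 55.10 → 55.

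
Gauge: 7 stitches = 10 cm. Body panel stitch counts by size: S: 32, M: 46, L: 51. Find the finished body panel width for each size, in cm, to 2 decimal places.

S 45.71 cm; M 65.71 cm; L 72.86 cm.

7/10 = 0.7 sts per cm.
S: 32 / 0.7 = 45.714 → 45.71 cm.
M: 46 / 0.7 = 65.714 → 65.71 cm.
L: 51 / 0.7 = 72.857 → 72.86 cm.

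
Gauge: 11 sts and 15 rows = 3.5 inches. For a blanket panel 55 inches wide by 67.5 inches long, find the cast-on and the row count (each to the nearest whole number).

Cast on 173 stitches and work 289 rows.

Stitch gauge = 11/3.5 = 3.143 sts/in; 55 × 3.143 = 172.86 → 173 sts.
Row gauge = 15/3.5 = 4.286 rows/in; 67.5 × 4.286 = 289.29 → 289 rows.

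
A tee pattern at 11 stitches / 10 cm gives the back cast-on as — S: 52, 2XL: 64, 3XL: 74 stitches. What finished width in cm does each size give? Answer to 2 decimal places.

S 47.27 cm; 2XL 58.18 cm; 3XL 67.27 cm.

11/10 = 1.1 sts per cm.
S: 52 / 1.1 = 47.273 → 47.27 cm.
2XL: 64 / 1.1 = 58.182 → 58.18 cm.
3XL: 74 / 1.1 = 67.273 → 67.27 cm.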